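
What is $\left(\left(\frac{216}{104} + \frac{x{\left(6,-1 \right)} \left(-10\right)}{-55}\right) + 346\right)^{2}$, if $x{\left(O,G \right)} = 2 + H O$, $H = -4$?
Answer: $\frac{20007729}{169} \approx 1.1839 \cdot 10^{5}$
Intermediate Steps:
$x{\left(O,G \right)} = 2 - 4 O$
$\left(\left(\frac{216}{104} + \frac{x{\left(6,-1 \right)} \left(-10\right)}{-55}\right) + 346\right)^{2} = \left(\left(\frac{216}{104} + \frac{\left(2 - 24\right) \left(-10\right)}{-55}\right) + 346\right)^{2} = \left(\left(216 \cdot \frac{1}{104} + \left(2 - 24\right) \left(-10\right) \left(- \frac{1}{55}\right)\right) + 346\right)^{2} = \left(\left(\frac{27}{13} + \left(-22\right) \left(-10\right) \left(- \frac{1}{55}\right)\right) + 346\right)^{2} = \left(\left(\frac{27}{13} + 220 \left(- \frac{1}{55}\right)\right) + 346\right)^{2} = \left(\left(\frac{27}{13} - 4\right) + 346\right)^{2} = \left(- \frac{25}{13} + 346\right)^{2} = \left(\frac{4473}{13}\right)^{2} = \frac{20007729}{169}$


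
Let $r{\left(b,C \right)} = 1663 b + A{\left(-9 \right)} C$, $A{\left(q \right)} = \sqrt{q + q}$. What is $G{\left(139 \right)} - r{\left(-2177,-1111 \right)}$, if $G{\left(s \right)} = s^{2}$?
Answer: $3639672 + 3333 i \sqrt{2} \approx 3.6397 \cdot 10^{6} + 4713.6 i$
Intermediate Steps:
$A{\left(q \right)} = \sqrt{2} \sqrt{q}$ ($A{\left(q \right)} = \sqrt{2 q} = \sqrt{2} \sqrt{q}$)
$r{\left(b,C \right)} = 1663 b + 3 i C \sqrt{2}$ ($r{\left(b,C \right)} = 1663 b + \sqrt{2} \sqrt{-9} C = 1663 b + \sqrt{2} \cdot 3 i C = 1663 b + 3 i \sqrt{2} C = 1663 b + 3 i C \sqrt{2}$)
$G{\left(139 \right)} - r{\left(-2177,-1111 \right)} = 139^{2} - \left(1663 \left(-2177\right) + 3 i \left(-1111\right) \sqrt{2}\right) = 19321 - \left(-3620351 - 3333 i \sqrt{2}\right) = 19321 + \left(3620351 + 3333 i \sqrt{2}\right) = 3639672 + 3333 i \sqrt{2}$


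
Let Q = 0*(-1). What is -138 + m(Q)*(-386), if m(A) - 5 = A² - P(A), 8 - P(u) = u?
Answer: 1020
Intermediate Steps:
Q = 0
P(u) = 8 - u
m(A) = -3 + A + A² (m(A) = 5 + (A² - (8 - A)) = 5 + (A² + (-8 + A)) = 5 + (-8 + A + A²) = -3 + A + A²)
-138 + m(Q)*(-386) = -138 + (-3 + 0 + 0²)*(-386) = -138 + (-3 + 0 + 0)*(-386) = -138 - 3*(-386) = -138 + 1158 = 1020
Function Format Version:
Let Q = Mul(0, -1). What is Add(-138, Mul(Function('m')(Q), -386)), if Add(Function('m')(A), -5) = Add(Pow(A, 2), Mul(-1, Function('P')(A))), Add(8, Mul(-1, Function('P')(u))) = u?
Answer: 1020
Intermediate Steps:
Q = 0
Function('P')(u) = Add(8, Mul(-1, u))
Function('m')(A) = Add(-3, A, Pow(A, 2)) (Function('m')(A) = Add(5, Add(Pow(A, 2), Mul(-1, Add(8, Mul(-1, A))))) = Add(5, Add(Pow(A, 2), Add(-8, A))) = Add(5, Add(-8, A, Pow(A, 2))) = Add(-3, A, Pow(A, 2)))
Add(-138, Mul(Function('m')(Q), -386)) = Add(-138, Mul(Add(-3, 0, Pow(0, 2)), -386)) = Add(-138, Mul(Add(-3, 0, 0), -386)) = Add(-138, Mul(-3, -386)) = Add(-138, 1158) = 1020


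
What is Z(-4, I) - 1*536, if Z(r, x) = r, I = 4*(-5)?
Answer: -540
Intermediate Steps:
I = -20
Z(-4, I) - 1*536 = -4 - 1*536 = -4 - 536 = -540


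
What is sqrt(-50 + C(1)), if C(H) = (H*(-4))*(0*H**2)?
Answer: 5*I*sqrt(2) ≈ 7.0711*I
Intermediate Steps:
C(H) = 0 (C(H) = -4*H*0 = 0)
sqrt(-50 + C(1)) = sqrt(-50 + 0) = sqrt(-50) = 5*I*sqrt(2)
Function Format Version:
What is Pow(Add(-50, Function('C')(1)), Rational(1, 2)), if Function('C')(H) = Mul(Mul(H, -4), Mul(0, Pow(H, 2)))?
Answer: Mul(5, I, Pow(2, Rational(1, 2))) ≈ Mul(7.0711, I)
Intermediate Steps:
Function('C')(H) = 0 (Function('C')(H) = Mul(Mul(-4, H), 0) = 0)
Pow(Add(-50, Function('C')(1)), Rational(1, 2)) = Pow(Add(-50, 0), Rational(1, 2)) = Pow(-50, Rational(1, 2)) = Mul(5, I, Pow(2, Rational(1, 2)))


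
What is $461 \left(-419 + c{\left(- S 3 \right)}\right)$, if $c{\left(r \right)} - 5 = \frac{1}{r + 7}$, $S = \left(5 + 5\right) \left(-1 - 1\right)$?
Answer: $- \frac{12786757}{67} \approx -1.9085 \cdot 10^{5}$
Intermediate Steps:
$S = -20$ ($S = 10 \left(-2\right) = -20$)
$c{\left(r \right)} = 5 + \frac{1}{7 + r}$ ($c{\left(r \right)} = 5 + \frac{1}{r + 7} = 5 + \frac{1}{7 + r}$)
$461 \left(-419 + c{\left(- S 3 \right)}\right) = 461 \left(-419 + \frac{36 + 5 \left(-1\right) \left(-20\right) 3}{7 + \left(-1\right) \left(-20\right) 3}\right) = 461 \left(-419 + \frac{36 + 5 \cdot 20 \cdot 3}{7 + 20 \cdot 3}\right) = 461 \left(-419 + \frac{36 + 5 \cdot 60}{7 + 60}\right) = 461 \left(-419 + \frac{36 + 300}{67}\right) = 461 \left(-419 + \frac{1}{67} \cdot 336\right) = 461 \left(-419 + \frac{336}{67}\right) = 461 \left(- \frac{27737}{67}\right) = - \frac{12786757}{67}$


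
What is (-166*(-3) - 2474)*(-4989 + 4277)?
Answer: 1406912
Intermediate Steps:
(-166*(-3) - 2474)*(-4989 + 4277) = (498 - 2474)*(-712) = -1976*(-712) = 1406912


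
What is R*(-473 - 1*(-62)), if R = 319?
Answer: -131109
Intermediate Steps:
R*(-473 - 1*(-62)) = 319*(-473 - 1*(-62)) = 319*(-473 + 62) = 319*(-411) = -131109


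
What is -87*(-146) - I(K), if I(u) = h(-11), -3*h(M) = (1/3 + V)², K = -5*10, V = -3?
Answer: 343018/27 ≈ 12704.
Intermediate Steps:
K = -50
h(M) = -64/27 (h(M) = -(1/3 - 3)²/3 = -(⅓ - 3)²/3 = -(-8/3)²/3 = -⅓*64/9 = -64/27)
I(u) = -64/27
-87*(-146) - I(K) = -87*(-146) - 1*(-64/27) = 12702 + 64/27 = 343018/27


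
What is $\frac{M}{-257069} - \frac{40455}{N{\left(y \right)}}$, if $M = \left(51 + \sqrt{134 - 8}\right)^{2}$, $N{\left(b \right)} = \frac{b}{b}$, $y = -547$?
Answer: $- \frac{10399729122}{257069} - \frac{306 \sqrt{14}}{257069} \approx -40455.0$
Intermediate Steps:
$N{\left(b \right)} = 1$
$M = \left(51 + 3 \sqrt{14}\right)^{2}$ ($M = \left(51 + \sqrt{126}\right)^{2} = \left(51 + 3 \sqrt{14}\right)^{2} \approx 3871.9$)
$\frac{M}{-257069} - \frac{40455}{N{\left(y \right)}} = \frac{2727 + 306 \sqrt{14}}{-257069} - \frac{40455}{1} = \left(2727 + 306 \sqrt{14}\right) \left(- \frac{1}{257069}\right) - 40455 = \left(- \frac{2727}{257069} - \frac{306 \sqrt{14}}{257069}\right) - 40455 = - \frac{10399729122}{257069} - \frac{306 \sqrt{14}}{257069}$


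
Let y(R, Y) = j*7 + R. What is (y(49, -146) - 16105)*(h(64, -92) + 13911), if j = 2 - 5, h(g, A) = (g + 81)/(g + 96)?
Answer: -7157174937/32 ≈ -2.2366e+8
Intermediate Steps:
h(g, A) = (81 + g)/(96 + g)
j = -3
y(R, Y) = -21 + R (y(R, Y) = -3*7 + R = -21 + R)
(y(49, -146) - 16105)*(h(64, -92) + 13911) = ((-21 + 49) - 16105)*((81 + 64)/(96 + 64) + 13911) = (28 - 16105)*(145/160 + 13911) = -16077*((1/160)*145 + 13911) = -16077*(29/32 + 13911) = -16077*445181/32 = -7157174937/32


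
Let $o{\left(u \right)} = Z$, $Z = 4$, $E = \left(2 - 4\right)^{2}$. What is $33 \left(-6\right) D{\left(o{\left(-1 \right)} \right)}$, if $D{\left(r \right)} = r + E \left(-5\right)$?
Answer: $3168$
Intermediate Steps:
$E = 4$ ($E = \left(-2\right)^{2} = 4$)
$o{\left(u \right)} = 4$
$D{\left(r \right)} = -20 + r$ ($D{\left(r \right)} = r + 4 \left(-5\right) = r - 20 = -20 + r$)
$33 \left(-6\right) D{\left(o{\left(-1 \right)} \right)} = 33 \left(-6\right) \left(-20 + 4\right) = \left(-198\right) \left(-16\right) = 3168$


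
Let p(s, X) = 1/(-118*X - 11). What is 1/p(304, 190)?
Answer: -22431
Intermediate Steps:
p(s, X) = 1/(-11 - 118*X)
1/p(304, 190) = 1/(-1/(11 + 118*190)) = 1/(-1/(11 + 22420)) = 1/(-1/22431) = -22431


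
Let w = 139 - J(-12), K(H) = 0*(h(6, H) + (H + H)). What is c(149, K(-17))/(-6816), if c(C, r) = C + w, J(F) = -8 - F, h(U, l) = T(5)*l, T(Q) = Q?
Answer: -1/24 ≈ -0.041667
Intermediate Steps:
h(U, l) = 5*l
K(H) = 0 (K(H) = 0*(5*H + (H + H)) = 0*(5*H + 2*H) = 0*(7*H) = 0)
w = 135 (w = 139 - (-8 - 1*(-12)) = 139 - (-8 + 12) = 139 - 1*4 = 139 - 4 = 135)
c(C, r) = 135 + C (c(C, r) = C + 135 = 135 + C)
c(149, K(-17))/(-6816) = (135 + 149)/(-6816) = 284*(-1/6816) = -1/24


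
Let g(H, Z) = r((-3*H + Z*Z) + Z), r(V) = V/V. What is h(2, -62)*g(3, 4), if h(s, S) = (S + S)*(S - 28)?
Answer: 11160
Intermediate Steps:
h(s, S) = 2*S*(-28 + S) (h(s, S) = (2*S)*(-28 + S) = 2*S*(-28 + S))
r(V) = 1
g(H, Z) = 1
h(2, -62)*g(3, 4) = (2*(-62)*(-28 - 62))*1 = (2*(-62)*(-90))*1 = 11160*1 = 11160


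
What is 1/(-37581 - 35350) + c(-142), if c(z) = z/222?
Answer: -5178212/8095341 ≈ -0.63965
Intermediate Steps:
c(z) = z/222 (c(z) = z*(1/222) = z/222)
1/(-37581 - 35350) + c(-142) = 1/(-37581 - 35350) + (1/222)*(-142) = 1/(-72931) - 71/111 = -1/72931 - 71/111 = -5178212/8095341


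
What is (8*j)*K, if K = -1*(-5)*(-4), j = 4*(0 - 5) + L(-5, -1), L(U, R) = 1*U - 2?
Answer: 4320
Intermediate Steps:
L(U, R) = -2 + U (L(U, R) = U - 2 = -2 + U)
j = -27 (j = 4*(0 - 5) + (-2 - 5) = 4*(-5) - 7 = -20 - 7 = -27)
K = -20 (K = 5*(-4) = -20)
(8*j)*K = (8*(-27))*(-20) = -216*(-20) = 4320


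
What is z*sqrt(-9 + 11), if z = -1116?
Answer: -1116*sqrt(2) ≈ -1578.3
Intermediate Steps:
z*sqrt(-9 + 11) = -1116*sqrt(-9 + 11) = -1116*sqrt(2)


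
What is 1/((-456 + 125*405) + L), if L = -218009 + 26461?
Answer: -1/141379 ≈ -7.0732e-6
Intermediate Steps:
L = -191548
1/((-456 + 125*405) + L) = 1/((-456 + 125*405) - 191548) = 1/((-456 + 50625) - 191548) = 1/(50169 - 191548) = 1/(-141379) = -1/141379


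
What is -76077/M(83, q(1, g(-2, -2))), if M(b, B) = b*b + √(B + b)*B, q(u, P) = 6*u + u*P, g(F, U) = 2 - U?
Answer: -524094453/47449021 + 760770*√93/47449021 ≈ -10.891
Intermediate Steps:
q(u, P) = 6*u + P*u
M(b, B) = b² + B*√(B + b)
-76077/M(83, q(1, g(-2, -2))) = -76077/(83² + (1*(6 + (2 - 1*(-2))))*√(1*(6 + (2 - 1*(-2))) + 83)) = -76077/(6889 + (1*(6 + (2 + 2)))*√(1*(6 + (2 + 2)) + 83)) = -76077/(6889 + (1*(6 + 4))*√(1*(6 + 4) + 83)) = -76077/(6889 + (1*10)*√(1*10 + 83)) = -76077/(6889 + 10*√(10 + 83)) = -76077/(6889 + 10*√93)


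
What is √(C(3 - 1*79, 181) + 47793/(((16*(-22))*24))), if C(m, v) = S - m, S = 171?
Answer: √7475831/176 ≈ 15.535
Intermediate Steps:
C(m, v) = 171 - m
√(C(3 - 1*79, 181) + 47793/(((16*(-22))*24))) = √((171 - (3 - 1*79)) + 47793/(((16*(-22))*24))) = √((171 - (3 - 79)) + 47793/((-352*24))) = √((171 - 1*(-76)) + 47793/(-8448)) = √((171 + 76) + 47793*(-1/8448)) = √(247 - 15931/2816) = √(679621/2816) = √7475831/176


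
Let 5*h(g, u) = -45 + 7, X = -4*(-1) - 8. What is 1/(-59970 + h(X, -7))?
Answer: -5/299888 ≈ -1.6673e-5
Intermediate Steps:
X = -4 (X = 4 - 8 = -4)
h(g, u) = -38/5 (h(g, u) = (-45 + 7)/5 = (⅕)*(-38) = -38/5)
1/(-59970 + h(X, -7)) = 1/(-59970 - 38/5) = 1/(-299888/5) = -5/299888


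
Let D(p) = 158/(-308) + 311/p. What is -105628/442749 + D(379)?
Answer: 1783588949/25841488134 ≈ 0.069020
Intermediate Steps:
D(p) = -79/154 + 311/p (D(p) = 158*(-1/308) + 311/p = -79/154 + 311/p)
-105628/442749 + D(379) = -105628/442749 + (-79/154 + 311/379) = -105628/442749 + 17953/58366 = 1783588949/25841488134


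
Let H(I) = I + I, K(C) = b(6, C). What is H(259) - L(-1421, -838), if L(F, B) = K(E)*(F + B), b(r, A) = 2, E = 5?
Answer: 5036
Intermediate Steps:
K(C) = 2
H(I) = 2*I
L(F, B) = 2*B + 2*F (L(F, B) = 2*(F + B) = 2*(B + F) = 2*B + 2*F)
H(259) - L(-1421, -838) = 2*259 - (2*(-838) + 2*(-1421)) = 518 - (-1676 - 2842) = 518 - 1*(-4518) = 518 + 4518 = 5036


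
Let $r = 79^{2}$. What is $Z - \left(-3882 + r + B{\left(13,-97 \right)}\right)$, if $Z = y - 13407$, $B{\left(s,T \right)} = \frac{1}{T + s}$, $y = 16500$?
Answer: $\frac{61657}{84} \approx 734.01$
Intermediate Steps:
$r = 6241$
$Z = 3093$ ($Z = 16500 - 13407 = 3093$)
$Z - \left(-3882 + r + B{\left(13,-97 \right)}\right) = 3093 - \left(2359 + \frac{1}{-97 + 13}\right) = 3093 + \left(3882 - \left(6241 + \frac{1}{-84}\right)\right) = 3093 + \left(3882 - \left(6241 - \frac{1}{84}\right)\right) = 3093 + \left(3882 - \frac{524243}{84}\right) = 3093 - \frac{198155}{84} = \frac{61657}{84}$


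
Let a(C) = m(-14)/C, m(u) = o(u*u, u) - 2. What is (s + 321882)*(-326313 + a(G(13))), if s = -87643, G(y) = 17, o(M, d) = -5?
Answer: -1299400563392/17 ≈ -7.6435e+10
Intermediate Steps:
m(u) = -7 (m(u) = -5 - 2 = -7)
a(C) = -7/C
(s + 321882)*(-326313 + a(G(13))) = (-87643 + 321882)*(-326313 - 7/17) = 234239*(-326313 - 7*1/17) = 234239*(-326313 - 7/17) = 234239*(-5547328/17) = -1299400563392/17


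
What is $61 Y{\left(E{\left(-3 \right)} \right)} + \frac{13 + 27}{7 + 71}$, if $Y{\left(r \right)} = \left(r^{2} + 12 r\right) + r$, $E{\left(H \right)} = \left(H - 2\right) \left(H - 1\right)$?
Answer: $\frac{1570160}{39} \approx 40261.0$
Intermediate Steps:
$E{\left(H \right)} = \left(-1 + H\right) \left(-2 + H\right)$ ($E{\left(H \right)} = \left(-2 + H\right) \left(-1 + H\right) = \left(-1 + H\right) \left(-2 + H\right)$)
$Y{\left(r \right)} = r^{2} + 13 r$
$61 Y{\left(E{\left(-3 \right)} \right)} + \frac{13 + 27}{7 + 71} = 61 \left(2 + \left(-3\right)^{2} - -9\right) \left(13 + \left(2 + \left(-3\right)^{2} - -9\right)\right) + \frac{13 + 27}{7 + 71} = 61 \left(2 + 9 + 9\right) \left(13 + \left(2 + 9 + 9\right)\right) + \frac{40}{78} = 61 \cdot 20 \left(13 + 20\right) + 40 \cdot \frac{1}{78} = 61 \cdot 20 \cdot 33 + \frac{20}{39} = 61 \cdot 660 + \frac{20}{39} = 40260 + \frac{20}{39} = \frac{1570160}{39}$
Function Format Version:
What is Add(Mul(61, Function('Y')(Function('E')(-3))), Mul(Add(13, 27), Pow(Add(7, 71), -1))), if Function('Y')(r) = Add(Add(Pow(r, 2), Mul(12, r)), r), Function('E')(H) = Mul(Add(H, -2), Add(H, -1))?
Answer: Rational(1570160, 39) ≈ 40261.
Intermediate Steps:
Function('E')(H) = Mul(Add(-1, H), Add(-2, H)) (Function('E')(H) = Mul(Add(-2, H), Add(-1, H)) = Mul(Add(-1, H), Add(-2, H)))
Function('Y')(r) = Add(Pow(r, 2), Mul(13, r))
Add(Mul(61, Function('Y')(Function('E')(-3))), Mul(Add(13, 27), Pow(Add(7, 71), -1))) = Add(Mul(61, Mul(Add(2, Pow(-3, 2), Mul(-3, -3)), Add(13, Add(2, Pow(-3, 2), Mul(-3, -3))))), Mul(Add(13, 27), Pow(Add(7, 71), -1))) = Add(Mul(61, Mul(Add(2, 9, 9), Add(13, Add(2, 9, 9)))), Mul(40, Pow(78, -1))) = Add(Mul(61, Mul(20, Add(13, 20))), Mul(40, Rational(1, 78))) = Add(Mul(61, Mul(20, 33)), Rational(20, 39)) = Add(Mul(61, 660), Rational(20, 39)) = Add(40260, Rational(20, 39)) = Rational(1570160, 39)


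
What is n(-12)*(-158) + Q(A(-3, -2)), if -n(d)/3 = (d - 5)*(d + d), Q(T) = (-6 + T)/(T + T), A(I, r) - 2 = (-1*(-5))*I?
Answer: 5028211/26 ≈ 1.9339e+5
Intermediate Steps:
A(I, r) = 2 + 5*I (A(I, r) = 2 + (-1*(-5))*I = 2 + 5*I)
Q(T) = (-6 + T)/(2*T) (Q(T) = (-6 + T)/((2*T)) = (-6 + T)*(1/(2*T)) = (-6 + T)/(2*T))
n(d) = -6*d*(-5 + d) (n(d) = -3*(d - 5)*(d + d) = -3*(-5 + d)*2*d = -6*d*(-5 + d))
n(-12)*(-158) + Q(A(-3, -2)) = (6*(-12)*(5 - 1*(-12)))*(-158) + (-6 + (2 + 5*(-3)))/(2*(2 + 5*(-3))) = (6*(-12)*(5 + 12))*(-158) + (-6 + (2 - 15))/(2*(2 - 15)) = (6*(-12)*17)*(-158) + (½)*(-6 - 13)/(-13) = -1224*(-158) + (½)*(-1/13)*(-19) = 193392 + 19/26 = 5028211/26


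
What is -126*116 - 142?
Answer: -14758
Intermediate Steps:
-126*116 - 142 = -14616 - 142 = -14758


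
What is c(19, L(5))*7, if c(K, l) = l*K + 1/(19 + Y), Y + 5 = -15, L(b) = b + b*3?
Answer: 2653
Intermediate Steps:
L(b) = 4*b (L(b) = b + 3*b = 4*b)
Y = -20 (Y = -5 - 15 = -20)
c(K, l) = -1 + K*l (c(K, l) = l*K + 1/(19 - 20) = K*l + 1/(-1) = K*l - 1 = -1 + K*l)
c(19, L(5))*7 = (-1 + 19*(4*5))*7 = (-1 + 19*20)*7 = (-1 + 380)*7 = 379*7 = 2653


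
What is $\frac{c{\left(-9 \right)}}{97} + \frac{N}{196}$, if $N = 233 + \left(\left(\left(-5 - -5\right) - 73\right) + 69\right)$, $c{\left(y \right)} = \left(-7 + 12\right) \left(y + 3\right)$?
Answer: $\frac{16333}{19012} \approx 0.85909$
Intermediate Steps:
$c{\left(y \right)} = 15 + 5 y$ ($c{\left(y \right)} = 5 \left(3 + y\right) = 15 + 5 y$)
$N = 229$ ($N = 233 + \left(\left(\left(-5 + 5\right) - 73\right) + 69\right) = 233 + \left(\left(0 - 73\right) + 69\right) = 233 + \left(-73 + 69\right) = 233 - 4 = 229$)
$\frac{c{\left(-9 \right)}}{97} + \frac{N}{196} = \frac{15 + 5 \left(-9\right)}{97} + \frac{229}{196} = \left(15 - 45\right) \frac{1}{97} + 229 \cdot \frac{1}{196} = \left(-30\right) \frac{1}{97} + \frac{229}{196} = - \frac{30}{97} + \frac{229}{196} = \frac{16333}{19012}$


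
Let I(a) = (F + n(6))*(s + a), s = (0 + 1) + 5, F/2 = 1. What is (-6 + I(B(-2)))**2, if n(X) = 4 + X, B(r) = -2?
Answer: 1764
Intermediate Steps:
F = 2 (F = 2*1 = 2)
s = 6 (s = 1 + 5 = 6)
I(a) = 72 + 12*a (I(a) = (2 + (4 + 6))*(6 + a) = (2 + 10)*(6 + a) = 12*(6 + a) = 72 + 12*a)
(-6 + I(B(-2)))**2 = (-6 + (72 + 12*(-2)))**2 = (-6 + (72 - 24))**2 = (-6 + 48)**2 = 42**2 = 1764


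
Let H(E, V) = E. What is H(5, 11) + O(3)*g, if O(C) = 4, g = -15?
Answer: -55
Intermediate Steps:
H(5, 11) + O(3)*g = 5 + 4*(-15) = 5 - 60 = -55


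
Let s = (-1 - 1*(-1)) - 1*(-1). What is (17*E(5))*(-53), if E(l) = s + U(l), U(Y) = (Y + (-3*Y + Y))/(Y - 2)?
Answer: 1802/3 ≈ 600.67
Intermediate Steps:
s = 1 (s = (-1 + 1) + 1 = 0 + 1 = 1)
U(Y) = -Y/(-2 + Y) (U(Y) = (Y - 2*Y)/(-2 + Y) = (-Y)/(-2 + Y) = -Y/(-2 + Y))
E(l) = 1 - l/(-2 + l)
(17*E(5))*(-53) = (17*(-2/(-2 + 5)))*(-53) = (17*(-2/3))*(-53) = (17*(-2*⅓))*(-53) = (17*(-⅔))*(-53) = -34/3*(-53) = 1802/3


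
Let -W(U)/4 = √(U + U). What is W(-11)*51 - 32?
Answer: -32 - 204*I*√22 ≈ -32.0 - 956.84*I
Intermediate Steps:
W(U) = -4*√2*√U (W(U) = -4*√(U + U) = -4*√2*√U)
W(-11)*51 - 32 = -4*√2*√(-11)*51 - 32 = -4*√2*I*√11*51 - 32 = -4*I*√22*51 - 32 = -204*I*√22 - 32 = -32 - 204*I*√22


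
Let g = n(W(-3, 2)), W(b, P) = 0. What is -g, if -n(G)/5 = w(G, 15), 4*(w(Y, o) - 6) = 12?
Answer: 45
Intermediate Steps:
w(Y, o) = 9 (w(Y, o) = 6 + (¼)*12 = 6 + 3 = 9)
n(G) = -45 (n(G) = -5*9 = -45)
g = -45
-g = -1*(-45) = 45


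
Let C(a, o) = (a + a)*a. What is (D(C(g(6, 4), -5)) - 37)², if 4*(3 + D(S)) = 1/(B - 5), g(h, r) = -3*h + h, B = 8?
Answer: 229441/144 ≈ 1593.3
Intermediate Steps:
g(h, r) = -2*h
C(a, o) = 2*a² (C(a, o) = (2*a)*a = 2*a²)
D(S) = -35/12 (D(S) = -3 + 1/(4*(8 - 5)) = -3 + (¼)/3 = -3 + (¼)*(⅓) = -3 + 1/12 = -35/12)
(D(C(g(6, 4), -5)) - 37)² = (-35/12 - 37)² = (-479/12)² = 229441/144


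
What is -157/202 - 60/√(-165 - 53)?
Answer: -157/202 + 30*I*√218/109 ≈ -0.77723 + 4.0637*I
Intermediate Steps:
-157/202 - 60/√(-165 - 53) = -157*1/202 - 60*(-I*√218/218) = -157/202 - 60*(-I*√218/218) = -157/202 - (-30)*I*√218/109 = -157/202 + 30*I*√218/109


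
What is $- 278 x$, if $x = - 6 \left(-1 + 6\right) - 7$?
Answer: $10286$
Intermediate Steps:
$x = -37$ ($x = \left(-6\right) 5 - 7 = -30 - 7 = -37$)
$- 278 x = \left(-278\right) \left(-37\right) = 10286$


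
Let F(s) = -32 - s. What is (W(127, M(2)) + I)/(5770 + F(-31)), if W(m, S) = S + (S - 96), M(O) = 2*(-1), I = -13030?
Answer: -13130/5769 ≈ -2.2760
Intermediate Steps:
M(O) = -2
W(m, S) = -96 + 2*S (W(m, S) = S + (-96 + S) = -96 + 2*S)
(W(127, M(2)) + I)/(5770 + F(-31)) = ((-96 + 2*(-2)) - 13030)/(5770 + (-32 - 1*(-31))) = ((-96 - 4) - 13030)/(5770 + (-32 + 31)) = (-100 - 13030)/(5770 - 1) = -13130/5769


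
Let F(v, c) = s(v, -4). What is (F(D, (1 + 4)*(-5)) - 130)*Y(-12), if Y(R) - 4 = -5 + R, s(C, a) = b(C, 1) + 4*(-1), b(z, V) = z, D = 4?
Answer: 1690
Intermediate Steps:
s(C, a) = -4 + C (s(C, a) = C + 4*(-1) = C - 4 = -4 + C)
F(v, c) = -4 + v
Y(R) = -1 + R (Y(R) = 4 + (-5 + R) = -1 + R)
(F(D, (1 + 4)*(-5)) - 130)*Y(-12) = ((-4 + 4) - 130)*(-1 - 12) = (0 - 130)*(-13) = -130*(-13) = 1690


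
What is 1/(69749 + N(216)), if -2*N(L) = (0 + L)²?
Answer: 1/46421 ≈ 2.1542e-5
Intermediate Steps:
N(L) = -L²/2 (N(L) = -(0 + L)²/2 = -L²/2)
1/(69749 + N(216)) = 1/(69749 - ½*216²) = 1/(69749 - ½*46656) = 1/(69749 - 23328) = 1/46421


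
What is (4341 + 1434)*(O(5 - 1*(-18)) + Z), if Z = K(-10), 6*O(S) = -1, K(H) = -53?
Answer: -614075/2 ≈ -3.0704e+5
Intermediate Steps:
O(S) = -1/6 (O(S) = (1/6)*(-1) = -1/6)
Z = -53
(4341 + 1434)*(O(5 - 1*(-18)) + Z) = (4341 + 1434)*(-1/6 - 53) = 5775*(-319/6) = -614075/2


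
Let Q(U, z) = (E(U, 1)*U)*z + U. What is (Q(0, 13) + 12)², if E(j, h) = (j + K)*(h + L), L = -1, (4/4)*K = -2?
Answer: 144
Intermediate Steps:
K = -2
E(j, h) = (-1 + h)*(-2 + j) (E(j, h) = (j - 2)*(h - 1) = (-2 + j)*(-1 + h) = (-1 + h)*(-2 + j))
Q(U, z) = U (Q(U, z) = ((2 - U - 2*1 + 1*U)*U)*z + U = ((2 - U - 2 + U)*U)*z + U = (0*U)*z + U = 0*z + U = 0 + U = U)
(Q(0, 13) + 12)² = (0 + 12)² = 12² = 144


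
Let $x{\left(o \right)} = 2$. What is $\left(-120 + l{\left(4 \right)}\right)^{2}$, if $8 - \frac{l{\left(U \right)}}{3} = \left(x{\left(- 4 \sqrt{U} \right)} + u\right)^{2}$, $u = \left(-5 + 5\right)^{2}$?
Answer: $11664$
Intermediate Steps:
$u = 0$ ($u = 0^{2} = 0$)
$l{\left(U \right)} = 12$ ($l{\left(U \right)} = 24 - 3 \left(2 + 0\right)^{2} = 24 - 3 \cdot 2^{2} = 24 - 12 = 12$)
$\left(-120 + l{\left(4 \right)}\right)^{2} = \left(-120 + 12\right)^{2} = \left(-108\right)^{2} = 11664$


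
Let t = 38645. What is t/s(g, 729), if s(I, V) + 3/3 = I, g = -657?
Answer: -38645/658 ≈ -58.731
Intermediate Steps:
s(I, V) = -1 + I
t/s(g, 729) = 38645/(-1 - 657) = 38645/(-658) = 38645*(-1/658) = -38645/658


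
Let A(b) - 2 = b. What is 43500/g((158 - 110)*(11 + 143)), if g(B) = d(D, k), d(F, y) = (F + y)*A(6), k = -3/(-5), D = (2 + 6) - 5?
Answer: 18125/12 ≈ 1510.4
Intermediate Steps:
A(b) = 2 + b
D = 3 (D = 8 - 5 = 3)
k = ⅗ (k = -3*(-⅕) = ⅗ ≈ 0.60000)
d(F, y) = 8*F + 8*y (d(F, y) = (F + y)*(2 + 6) = (F + y)*8 = 8*F + 8*y)
g(B) = 144/5 (g(B) = 8*3 + 8*(⅗) = 24 + 24/5 = 144/5)
43500/g((158 - 110)*(11 + 143)) = 43500/(144/5) = 43500*(5/144) = 18125/12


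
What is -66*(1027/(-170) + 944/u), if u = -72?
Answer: 322333/255 ≈ 1264.1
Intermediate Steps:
-66*(1027/(-170) + 944/u) = -66*(1027/(-170) + 944/(-72)) = -66*(1027*(-1/170) + 944*(-1/72)) = -66*(-1027/170 - 118/9) = -66*(-29303/1530) = 322333/255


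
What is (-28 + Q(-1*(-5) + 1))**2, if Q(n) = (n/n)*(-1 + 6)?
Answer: 529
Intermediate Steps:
Q(n) = 5 (Q(n) = 1*5 = 5)
(-28 + Q(-1*(-5) + 1))**2 = (-28 + 5)**2 = (-23)**2 = 529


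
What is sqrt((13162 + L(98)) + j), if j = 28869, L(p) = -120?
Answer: sqrt(41911) ≈ 204.72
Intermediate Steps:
sqrt((13162 + L(98)) + j) = sqrt((13162 - 120) + 28869) = sqrt(13042 + 28869) = sqrt(41911)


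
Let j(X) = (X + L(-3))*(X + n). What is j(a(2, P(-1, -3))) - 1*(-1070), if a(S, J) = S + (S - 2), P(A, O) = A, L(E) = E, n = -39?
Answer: 1107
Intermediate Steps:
a(S, J) = -2 + 2*S (a(S, J) = S + (-2 + S) = -2 + 2*S)
j(X) = (-39 + X)*(-3 + X) (j(X) = (X - 3)*(X - 39) = (-3 + X)*(-39 + X) = (-39 + X)*(-3 + X))
j(a(2, P(-1, -3))) - 1*(-1070) = (117 + (-2 + 2*2)² - 42*(-2 + 2*2)) - 1*(-1070) = (117 + (-2 + 4)² - 42*(-2 + 4)) + 1070 = (117 + 2² - 42*2) + 1070 = (117 + 4 - 84) + 1070 = 37 + 1070 = 1107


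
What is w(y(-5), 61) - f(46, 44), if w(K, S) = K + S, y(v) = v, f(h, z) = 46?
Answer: 10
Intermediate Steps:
w(y(-5), 61) - f(46, 44) = (-5 + 61) - 1*46 = 56 - 46 = 10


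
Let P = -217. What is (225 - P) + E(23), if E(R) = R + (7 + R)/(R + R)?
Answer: 10710/23 ≈ 465.65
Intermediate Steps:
E(R) = R + (7 + R)/(2*R) (E(R) = R + (7 + R)/((2*R)) = R + (7 + R)*(1/(2*R)) = R + (7 + R)/(2*R))
(225 - P) + E(23) = (225 - 1*(-217)) + (½ + 23 + (7/2)/23) = (225 + 217) + (½ + 23 + (7/2)*(1/23)) = 442 + (½ + 23 + 7/46) = 442 + 544/23 = 10710/23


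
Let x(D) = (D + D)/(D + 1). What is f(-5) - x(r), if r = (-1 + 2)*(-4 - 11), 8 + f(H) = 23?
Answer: 90/7 ≈ 12.857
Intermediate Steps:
f(H) = 15 (f(H) = -8 + 23 = 15)
r = -15 (r = 1*(-15) = -15)
x(D) = 2*D/(1 + D) (x(D) = (2*D)/(1 + D) = 2*D/(1 + D))
f(-5) - x(r) = 15 - 2*(-15)/(1 - 15) = 15 - 2*(-15)/(-14) = 15 - 2*(-15)*(-1)/14 = 15 - 1*15/7 = 15 - 15/7 = 90/7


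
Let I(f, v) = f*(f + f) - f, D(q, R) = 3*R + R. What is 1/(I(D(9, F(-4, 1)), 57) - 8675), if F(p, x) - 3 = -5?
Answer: -1/8539 ≈ -0.00011711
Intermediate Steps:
F(p, x) = -2 (F(p, x) = 3 - 5 = -2)
D(q, R) = 4*R
I(f, v) = -f + 2*f**2 (I(f, v) = f*(2*f) - f = 2*f**2 - f = -f + 2*f**2)
1/(I(D(9, F(-4, 1)), 57) - 8675) = 1/((4*(-2))*(-1 + 2*(4*(-2))) - 8675) = 1/(-8*(-1 + 2*(-8)) - 8675) = 1/(-8*(-1 - 16) - 8675) = 1/(-8*(-17) - 8675) = 1/(136 - 8675) = 1/(-8539) = -1/8539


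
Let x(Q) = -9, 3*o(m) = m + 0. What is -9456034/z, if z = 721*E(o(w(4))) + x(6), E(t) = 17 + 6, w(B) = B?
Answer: -4728017/8287 ≈ -570.53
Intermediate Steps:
o(m) = m/3 (o(m) = (m + 0)/3 = m/3)
E(t) = 23
z = 16574 (z = 721*23 - 9 = 16583 - 9 = 16574)
-9456034/z = -9456034/16574 = -9456034*1/16574 = -4728017/8287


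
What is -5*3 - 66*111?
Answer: -7341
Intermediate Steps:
-5*3 - 66*111 = -15 - 7326 = -7341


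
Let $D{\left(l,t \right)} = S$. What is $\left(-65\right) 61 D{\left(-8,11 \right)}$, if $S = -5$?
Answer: $19825$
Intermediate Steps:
$D{\left(l,t \right)} = -5$
$\left(-65\right) 61 D{\left(-8,11 \right)} = \left(-65\right) 61 \left(-5\right) = \left(-3965\right) \left(-5\right) = 19825$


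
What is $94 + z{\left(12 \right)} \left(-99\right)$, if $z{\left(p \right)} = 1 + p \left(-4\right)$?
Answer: $4747$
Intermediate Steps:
$z{\left(p \right)} = 1 - 4 p$
$94 + z{\left(12 \right)} \left(-99\right) = 94 + \left(1 - 48\right) \left(-99\right) = 94 - -4653 = 94 + 4653 = 4747$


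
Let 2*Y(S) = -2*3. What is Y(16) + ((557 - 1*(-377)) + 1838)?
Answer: 2769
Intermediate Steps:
Y(S) = -3 (Y(S) = (-2*3)/2 = (½)*(-6) = -3)
Y(16) + ((557 - 1*(-377)) + 1838) = -3 + ((557 - 1*(-377)) + 1838) = -3 + ((557 + 377) + 1838) = -3 + (934 + 1838) = -3 + 2772 = 2769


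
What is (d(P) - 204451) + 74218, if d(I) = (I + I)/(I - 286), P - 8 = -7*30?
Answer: -15888325/122 ≈ -1.3023e+5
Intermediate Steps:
P = -202 (P = 8 - 7*30 = 8 - 210 = -202)
d(I) = 2*I/(-286 + I) (d(I) = (2*I)/(-286 + I) = 2*I/(-286 + I))
(d(P) - 204451) + 74218 = (2*(-202)/(-286 - 202) - 204451) + 74218 = (2*(-202)/(-488) - 204451) + 74218 = (2*(-202)*(-1/488) - 204451) + 74218 = (101/122 - 204451) + 74218 = -24942921/122 + 74218 = -15888325/122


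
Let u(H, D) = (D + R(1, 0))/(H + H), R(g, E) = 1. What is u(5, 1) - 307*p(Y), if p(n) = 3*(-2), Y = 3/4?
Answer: 9211/5 ≈ 1842.2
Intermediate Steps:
Y = ¾ (Y = 3*(¼) = ¾ ≈ 0.75000)
u(H, D) = (1 + D)/(2*H) (u(H, D) = (D + 1)/(H + H) = (1 + D)/((2*H)) = (1 + D)*(1/(2*H)) = (1 + D)/(2*H))
p(n) = -6
u(5, 1) - 307*p(Y) = (½)*(1 + 1)/5 - 307*(-6) = (½)*(⅕)*2 + 1842 = ⅕ + 1842 = 9211/5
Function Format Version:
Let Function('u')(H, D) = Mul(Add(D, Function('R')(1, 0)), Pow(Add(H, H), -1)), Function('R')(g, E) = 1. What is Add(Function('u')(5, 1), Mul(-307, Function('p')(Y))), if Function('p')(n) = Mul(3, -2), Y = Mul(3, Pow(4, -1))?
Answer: Rational(9211, 5) ≈ 1842.2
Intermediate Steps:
Y = Rational(3, 4) (Y = Mul(3, Rational(1, 4)) = Rational(3, 4) ≈ 0.75000)
Function('u')(H, D) = Mul(Rational(1, 2), Pow(H, -1), Add(1, D)) (Function('u')(H, D) = Mul(Add(D, 1), Pow(Add(H, H), -1)) = Mul(Add(1, D), Pow(Mul(2, H), -1)) = Mul(Add(1, D), Mul(Rational(1, 2), Pow(H, -1))) = Mul(Rational(1, 2), Pow(H, -1), Add(1, D)))
Function('p')(n) = -6
Add(Function('u')(5, 1), Mul(-307, Function('p')(Y))) = Add(Mul(Rational(1, 2), Pow(5, -1), Add(1, 1)), Mul(-307, -6)) = Add(Mul(Rational(1, 2), Rational(1, 5), 2), 1842) = Add(Rational(1, 5), 1842) = Rational(9211, 5)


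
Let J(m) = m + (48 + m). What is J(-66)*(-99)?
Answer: 8316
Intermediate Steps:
J(m) = 48 + 2*m
J(-66)*(-99) = (48 + 2*(-66))*(-99) = (48 - 132)*(-99) = -84*(-99) = 8316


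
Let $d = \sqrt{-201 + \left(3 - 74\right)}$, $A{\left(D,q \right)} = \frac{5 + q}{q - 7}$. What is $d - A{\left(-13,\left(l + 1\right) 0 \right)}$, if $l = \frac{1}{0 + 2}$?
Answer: $\frac{5}{7} + 4 i \sqrt{17} \approx 0.71429 + 16.492 i$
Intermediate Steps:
$l = \frac{1}{2} \approx 0.5$
$A{\left(D,q \right)} = \frac{5 + q}{-7 + q}$
$d = 4 i \sqrt{17}$ ($d = \sqrt{-201 + \left(3 - 74\right)} = \sqrt{-201 - 71} = \sqrt{-272} = 4 i \sqrt{17} \approx 16.492 i$)
$d - A{\left(-13,\left(l + 1\right) 0 \right)} = 4 i \sqrt{17} - \frac{5 + \left(\frac{1}{2} + 1\right) 0}{-7 + \left(\frac{1}{2} + 1\right) 0} = 4 i \sqrt{17} - \frac{5 + \frac{3}{2} \cdot 0}{-7 + \frac{3}{2} \cdot 0} = 4 i \sqrt{17} - \frac{5 + 0}{-7 + 0} = 4 i \sqrt{17} - \frac{1}{-7} \cdot 5 = 4 i \sqrt{17} - \left(- \frac{1}{7}\right) 5 = 4 i \sqrt{17} - - \frac{5}{7} = 4 i \sqrt{17} + \frac{5}{7} = \frac{5}{7} + 4 i \sqrt{17}$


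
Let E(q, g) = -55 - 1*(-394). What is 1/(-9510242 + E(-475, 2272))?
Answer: -1/9509903 ≈ -1.0515e-7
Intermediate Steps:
E(q, g) = 339 (E(q, g) = -55 + 394 = 339)
1/(-9510242 + E(-475, 2272)) = 1/(-9510242 + 339) = 1/(-9509903) = -1/9509903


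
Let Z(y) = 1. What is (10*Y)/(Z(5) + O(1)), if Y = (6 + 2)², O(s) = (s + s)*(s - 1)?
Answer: 640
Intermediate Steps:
O(s) = 2*s*(-1 + s) (O(s) = (2*s)*(-1 + s) = 2*s*(-1 + s))
Y = 64 (Y = 8² = 64)
(10*Y)/(Z(5) + O(1)) = (10*64)/(1 + 2*1*(-1 + 1)) = 640/(1 + 2*1*0) = 640/(1 + 0) = 640/1 = 640*1 = 640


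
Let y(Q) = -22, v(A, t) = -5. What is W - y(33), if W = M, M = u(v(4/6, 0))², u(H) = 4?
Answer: 38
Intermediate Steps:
M = 16 (M = 4² = 16)
W = 16
W - y(33) = 16 - 1*(-22) = 16 + 22 = 38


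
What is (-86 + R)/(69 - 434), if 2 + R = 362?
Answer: -274/365 ≈ -0.75068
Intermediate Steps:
R = 360 (R = -2 + 362 = 360)
(-86 + R)/(69 - 434) = (-86 + 360)/(69 - 434) = 274/(-365) = 274*(-1/365) = -274/365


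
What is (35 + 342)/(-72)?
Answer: -377/72 ≈ -5.2361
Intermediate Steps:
(35 + 342)/(-72) = 377*(-1/72) = -377/72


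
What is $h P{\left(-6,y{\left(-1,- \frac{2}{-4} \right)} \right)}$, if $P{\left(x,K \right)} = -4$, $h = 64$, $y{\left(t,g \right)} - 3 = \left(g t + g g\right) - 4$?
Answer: $-256$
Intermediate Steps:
$y{\left(t,g \right)} = -1 + g^{2} + g t$ ($y{\left(t,g \right)} = 3 - \left(4 - g g - g t\right) = 3 - \left(4 - g^{2} - g t\right) = 3 + \left(-4 + g^{2} + g t\right) = -1 + g^{2} + g t$)
$h P{\left(-6,y{\left(-1,- \frac{2}{-4} \right)} \right)} = 64 \left(-4\right) = -256$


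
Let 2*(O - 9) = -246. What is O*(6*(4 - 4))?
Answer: 0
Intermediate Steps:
O = -114 (O = 9 + (½)*(-246) = 9 - 123 = -114)
O*(6*(4 - 4)) = -684*(4 - 4) = -684*0 = -114*0 = 0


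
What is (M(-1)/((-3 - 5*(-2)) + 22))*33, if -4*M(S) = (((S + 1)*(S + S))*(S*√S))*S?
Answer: 0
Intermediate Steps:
M(S) = -S^(7/2)*(1 + S)/2 (M(S) = -((S + 1)*(S + S))*(S*√S)*S/4 = -((1 + S)*(2*S))*S^(3/2)*S/4 = -(2*S*(1 + S))*S^(3/2)*S/4 = -2*S^(5/2)*(1 + S)*S/4 = -S^(7/2)*(1 + S)/2)
(M(-1)/((-3 - 5*(-2)) + 22))*33 = (((-1)^(7/2)*(-1 - 1*(-1))/2)/((-3 - 5*(-2)) + 22))*33 = (((-I)*(-1 + 1)/2)/((-3 + 10) + 22))*33 = (((½)*(-I)*0)/(7 + 22))*33 = (0/29)*33 = ((1/29)*0)*33 = 0*33 = 0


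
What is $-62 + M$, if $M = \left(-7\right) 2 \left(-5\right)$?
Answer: $8$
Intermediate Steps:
$M = 70$ ($M = \left(-14\right) \left(-5\right) = 70$)
$-62 + M = -62 + 70 = 8$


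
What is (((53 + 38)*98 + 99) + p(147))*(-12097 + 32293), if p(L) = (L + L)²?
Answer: 1927768788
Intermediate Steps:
p(L) = 4*L² (p(L) = (2*L)² = 4*L²)
(((53 + 38)*98 + 99) + p(147))*(-12097 + 32293) = (((53 + 38)*98 + 99) + 4*147²)*(-12097 + 32293) = ((91*98 + 99) + 4*21609)*20196 = ((8918 + 99) + 86436)*20196 = (9017 + 86436)*20196 = 95453*20196 = 1927768788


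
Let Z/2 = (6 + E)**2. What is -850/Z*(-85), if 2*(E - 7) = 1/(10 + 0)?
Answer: 14450000/68121 ≈ 212.12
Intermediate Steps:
E = 141/20 (E = 7 + 1/(2*(10 + 0)) = 7 + (1/2)/10 = 7 + (1/2)*(1/10) = 7 + 1/20 = 141/20 ≈ 7.0500)
Z = 68121/200 (Z = 2*(6 + 141/20)**2 = 2*(261/20)**2 = 2*(68121/400) = 68121/200 ≈ 340.60)
-850/Z*(-85) = -850/68121/200*(-85) = -850*200/68121*(-85) = -170000/68121*(-85) = 14450000/68121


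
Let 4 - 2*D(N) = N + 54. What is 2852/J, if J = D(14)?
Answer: -713/8 ≈ -89.125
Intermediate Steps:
D(N) = -25 - N/2 (D(N) = 2 - (N + 54)/2 = 2 - (54 + N)/2 = 2 + (-27 - N/2) = -25 - N/2)
J = -32 (J = -25 - 1/2*14 = -25 - 7 = -32)
2852/J = 2852/(-32) = 2852*(-1/32) = -713/8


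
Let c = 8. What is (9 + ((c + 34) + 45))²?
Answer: 9216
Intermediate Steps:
(9 + ((c + 34) + 45))² = (9 + ((8 + 34) + 45))² = (9 + (42 + 45))² = (9 + 87)² = 96² = 9216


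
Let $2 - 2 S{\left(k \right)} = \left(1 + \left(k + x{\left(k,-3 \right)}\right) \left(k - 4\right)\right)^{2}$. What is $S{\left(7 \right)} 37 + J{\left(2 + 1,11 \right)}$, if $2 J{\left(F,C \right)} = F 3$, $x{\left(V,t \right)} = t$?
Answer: $-3085$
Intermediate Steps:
$S{\left(k \right)} = 1 - \frac{\left(1 + \left(-4 + k\right) \left(-3 + k\right)\right)^{2}}{2}$ ($S{\left(k \right)} = 1 - \frac{\left(1 + \left(k - 3\right) \left(k - 4\right)\right)^{2}}{2} = 1 - \frac{\left(1 + \left(-3 + k\right) \left(-4 + k\right)\right)^{2}}{2} = 1 - \frac{\left(1 + \left(-4 + k\right) \left(-3 + k\right)\right)^{2}}{2}$)
$J{\left(F,C \right)} = \frac{3 F}{2}$ ($J{\left(F,C \right)} = \frac{F 3}{2} = \frac{3 F}{2}$)
$S{\left(7 \right)} 37 + J{\left(2 + 1,11 \right)} = \left(1 - \frac{\left(13 + 7^{2} - 49\right)^{2}}{2}\right) 37 + \frac{3 \left(2 + 1\right)}{2} = \left(1 - \frac{\left(13 + 49 - 49\right)^{2}}{2}\right) 37 + \frac{3}{2} \cdot 3 = \left(1 - \frac{13^{2}}{2}\right) 37 + \frac{9}{2} = \left(1 - \frac{169}{2}\right) 37 + \frac{9}{2} = \left(- \frac{167}{2}\right) 37 + \frac{9}{2} = - \frac{6179}{2} + \frac{9}{2} = -3085$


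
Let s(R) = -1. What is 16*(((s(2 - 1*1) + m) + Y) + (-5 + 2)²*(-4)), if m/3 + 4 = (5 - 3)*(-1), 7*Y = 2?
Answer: -6128/7 ≈ -875.43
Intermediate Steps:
Y = 2/7 (Y = (⅐)*2 = 2/7 ≈ 0.28571)
m = -18 (m = -12 + 3*((5 - 3)*(-1)) = -12 + 3*(2*(-1)) = -12 + 3*(-2) = -12 - 6 = -18)
16*(((s(2 - 1*1) + m) + Y) + (-5 + 2)²*(-4)) = 16*(((-1 - 18) + 2/7) + (-5 + 2)²*(-4)) = 16*((-19 + 2/7) + (-3)²*(-4)) = 16*(-131/7 + 9*(-4)) = 16*(-131/7 - 36) = 16*(-383/7) = -6128/7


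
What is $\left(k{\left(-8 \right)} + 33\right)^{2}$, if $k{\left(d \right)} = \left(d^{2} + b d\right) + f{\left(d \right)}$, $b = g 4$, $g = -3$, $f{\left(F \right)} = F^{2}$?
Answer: $66049$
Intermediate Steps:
$b = -12$ ($b = \left(-3\right) 4 = -12$)
$k{\left(d \right)} = - 12 d + 2 d^{2}$ ($k{\left(d \right)} = \left(d^{2} - 12 d\right) + d^{2} = - 12 d + 2 d^{2}$)
$\left(k{\left(-8 \right)} + 33\right)^{2} = \left(2 \left(-8\right) \left(-6 - 8\right) + 33\right)^{2} = \left(2 \left(-8\right) \left(-14\right) + 33\right)^{2} = \left(224 + 33\right)^{2} = 257^{2} = 66049$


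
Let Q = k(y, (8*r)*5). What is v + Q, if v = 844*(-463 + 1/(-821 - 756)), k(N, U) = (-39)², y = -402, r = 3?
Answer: -613849671/1577 ≈ -3.8925e+5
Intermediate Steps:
k(N, U) = 1521
Q = 1521
v = -616248288/1577 (v = 844*(-463 + 1/(-1577)) = 844*(-463 - 1/1577) = 844*(-730152/1577) = -616248288/1577 ≈ -3.9077e+5)
v + Q = -616248288/1577 + 1521 = -613849671/1577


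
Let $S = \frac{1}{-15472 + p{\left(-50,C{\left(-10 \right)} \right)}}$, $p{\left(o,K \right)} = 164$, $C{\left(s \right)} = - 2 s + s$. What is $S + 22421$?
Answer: $\frac{343220667}{15308} \approx 22421.0$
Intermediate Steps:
$C{\left(s \right)} = - s$
$S = - \frac{1}{15308}$ ($S = \frac{1}{-15472 + 164} = \frac{1}{-15308} = - \frac{1}{15308} \approx -6.5325 \cdot 10^{-5}$)
$S + 22421 = - \frac{1}{15308} + 22421 = \frac{343220667}{15308}$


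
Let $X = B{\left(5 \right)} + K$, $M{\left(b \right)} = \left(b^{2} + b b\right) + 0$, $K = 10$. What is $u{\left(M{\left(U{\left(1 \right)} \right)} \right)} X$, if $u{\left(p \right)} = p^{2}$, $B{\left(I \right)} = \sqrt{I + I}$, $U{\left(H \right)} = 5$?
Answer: $25000 + 2500 \sqrt{10} \approx 32906.0$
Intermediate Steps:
$B{\left(I \right)} = \sqrt{2} \sqrt{I}$ ($B{\left(I \right)} = \sqrt{2 I} = \sqrt{2} \sqrt{I}$)
$M{\left(b \right)} = 2 b^{2}$ ($M{\left(b \right)} = \left(b^{2} + b^{2}\right) + 0 = 2 b^{2} + 0 = 2 b^{2}$)
$X = 10 + \sqrt{10}$ ($X = \sqrt{2} \sqrt{5} + 10 = \sqrt{10} + 10 = 10 + \sqrt{10} \approx 13.162$)
$u{\left(M{\left(U{\left(1 \right)} \right)} \right)} X = \left(2 \cdot 5^{2}\right)^{2} \left(10 + \sqrt{10}\right) = \left(2 \cdot 25\right)^{2} \left(10 + \sqrt{10}\right) = 50^{2} \left(10 + \sqrt{10}\right) = 2500 \left(10 + \sqrt{10}\right) = 25000 + 2500 \sqrt{10}$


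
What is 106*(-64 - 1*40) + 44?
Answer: -10980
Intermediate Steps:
106*(-64 - 1*40) + 44 = 106*(-64 - 40) + 44 = 106*(-104) + 44 = -11024 + 44 = -10980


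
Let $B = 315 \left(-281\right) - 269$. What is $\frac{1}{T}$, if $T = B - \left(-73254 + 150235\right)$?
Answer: $- \frac{1}{165765} \approx -6.0326 \cdot 10^{-6}$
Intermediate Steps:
$B = -88784$ ($B = -88515 - 269 = -88784$)
$T = -165765$ ($T = -88784 - \left(-73254 + 150235\right) = -88784 - 76981 = -165765$)
$\frac{1}{T} = \frac{1}{-165765} = - \frac{1}{165765}$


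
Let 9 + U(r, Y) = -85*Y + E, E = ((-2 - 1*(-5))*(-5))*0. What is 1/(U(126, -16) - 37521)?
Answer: -1/36170 ≈ -2.7647e-5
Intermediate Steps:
E = 0 (E = ((-2 + 5)*(-5))*0 = (3*(-5))*0 = -15*0 = 0)
U(r, Y) = -9 - 85*Y (U(r, Y) = -9 + (-85*Y + 0) = -9 - 85*Y)
1/(U(126, -16) - 37521) = 1/((-9 - 85*(-16)) - 37521) = 1/((-9 + 1360) - 37521) = 1/(1351 - 37521) = 1/(-36170) = -1/36170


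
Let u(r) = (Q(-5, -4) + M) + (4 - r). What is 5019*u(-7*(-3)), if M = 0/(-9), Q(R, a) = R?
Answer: -110418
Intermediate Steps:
M = 0 (M = 0*(-⅑) = 0)
u(r) = -1 - r (u(r) = (-5 + 0) + (4 - r) = -5 + (4 - r) = -1 - r)
5019*u(-7*(-3)) = 5019*(-1 - (-7)*(-3)) = 5019*(-1 - 1*21) = 5019*(-1 - 21) = 5019*(-22) = -110418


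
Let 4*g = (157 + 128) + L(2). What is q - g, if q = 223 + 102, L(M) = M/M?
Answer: 507/2 ≈ 253.50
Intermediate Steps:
L(M) = 1
q = 325
g = 143/2 (g = ((157 + 128) + 1)/4 = (285 + 1)/4 = (¼)*286 = 143/2 ≈ 71.500)
q - g = 325 - 1*143/2 = 325 - 143/2 = 507/2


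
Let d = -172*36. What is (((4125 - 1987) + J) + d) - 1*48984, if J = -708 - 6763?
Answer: -60509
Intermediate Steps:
J = -7471
d = -6192
(((4125 - 1987) + J) + d) - 1*48984 = (((4125 - 1987) - 7471) - 6192) - 1*48984 = ((2138 - 7471) - 6192) - 48984 = (-5333 - 6192) - 48984 = -11525 - 48984 = -60509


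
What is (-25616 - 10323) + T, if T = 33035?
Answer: -2904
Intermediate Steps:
(-25616 - 10323) + T = (-25616 - 10323) + 33035 = -35939 + 33035 = -2904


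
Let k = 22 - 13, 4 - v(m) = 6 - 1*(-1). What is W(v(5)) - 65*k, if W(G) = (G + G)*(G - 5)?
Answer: -537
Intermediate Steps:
v(m) = -3 (v(m) = 4 - (6 - 1*(-1)) = 4 - (6 + 1) = 4 - 1*7 = 4 - 7 = -3)
W(G) = 2*G*(-5 + G) (W(G) = (2*G)*(-5 + G) = 2*G*(-5 + G))
k = 9
W(v(5)) - 65*k = 2*(-3)*(-5 - 3) - 65*9 = 2*(-3)*(-8) - 585 = 48 - 585 = -537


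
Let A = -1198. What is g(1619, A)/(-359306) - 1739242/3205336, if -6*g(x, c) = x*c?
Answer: -1245808552393/863772342612 ≈ -1.4423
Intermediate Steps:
g(x, c) = -c*x/6 (g(x, c) = -x*c/6 = -c*x/6)
g(1619, A)/(-359306) - 1739242/3205336 = -⅙*(-1198)*1619/(-359306) - 1739242/3205336 = (969781/3)*(-1/359306) - 1739242*1/3205336 = -969781/1077918 - 869621/1602668 = -1245808552393/863772342612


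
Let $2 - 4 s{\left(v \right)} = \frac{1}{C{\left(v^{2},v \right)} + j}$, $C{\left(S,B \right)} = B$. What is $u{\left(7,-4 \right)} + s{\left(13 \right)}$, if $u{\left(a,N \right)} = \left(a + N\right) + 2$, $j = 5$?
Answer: $\frac{395}{72} \approx 5.4861$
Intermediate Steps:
$s{\left(v \right)} = \frac{1}{2} - \frac{1}{4 \left(5 + v\right)}$ ($s{\left(v \right)} = \frac{1}{2} - \frac{1}{4 \left(v + 5\right)} = \frac{1}{2} - \frac{1}{4 \left(5 + v\right)}$)
$u{\left(a,N \right)} = 2 + N + a$ ($u{\left(a,N \right)} = \left(N + a\right) + 2 = 2 + N + a$)
$u{\left(7,-4 \right)} + s{\left(13 \right)} = \left(2 - 4 + 7\right) + \frac{9 + 2 \cdot 13}{4 \left(5 + 13\right)} = 5 + \frac{9 + 26}{4 \cdot 18} = 5 + \frac{1}{4} \cdot \frac{1}{18} \cdot 35 = 5 + \frac{35}{72} = \frac{395}{72}$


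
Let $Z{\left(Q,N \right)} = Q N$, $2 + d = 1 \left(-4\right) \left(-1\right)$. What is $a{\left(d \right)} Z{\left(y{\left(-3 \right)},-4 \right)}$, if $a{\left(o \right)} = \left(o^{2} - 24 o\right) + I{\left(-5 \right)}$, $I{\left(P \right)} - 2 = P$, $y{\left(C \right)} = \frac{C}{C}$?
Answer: $188$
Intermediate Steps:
$y{\left(C \right)} = 1$
$I{\left(P \right)} = 2 + P$
$d = 2$ ($d = -2 + 1 \left(-4\right) \left(-1\right) = -2 - -4 = -2 + 4 = 2$)
$Z{\left(Q,N \right)} = N Q$
$a{\left(o \right)} = -3 + o^{2} - 24 o$ ($a{\left(o \right)} = \left(o^{2} - 24 o\right) + \left(2 - 5\right) = \left(o^{2} - 24 o\right) - 3 = -3 + o^{2} - 24 o$)
$a{\left(d \right)} Z{\left(y{\left(-3 \right)},-4 \right)} = \left(-3 + 2^{2} - 48\right) \left(\left(-4\right) 1\right) = \left(-3 + 4 - 48\right) \left(-4\right) = \left(-47\right) \left(-4\right) = 188$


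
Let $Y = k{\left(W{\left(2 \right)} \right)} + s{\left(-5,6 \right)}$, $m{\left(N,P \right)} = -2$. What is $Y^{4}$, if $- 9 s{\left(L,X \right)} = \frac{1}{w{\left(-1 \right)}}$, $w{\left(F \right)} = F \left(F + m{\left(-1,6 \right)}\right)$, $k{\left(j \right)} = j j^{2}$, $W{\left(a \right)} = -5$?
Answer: $\frac{129900179685376}{531441} \approx 2.4443 \cdot 10^{8}$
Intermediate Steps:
$k{\left(j \right)} = j^{3}$
$w{\left(F \right)} = F \left(-2 + F\right)$ ($w{\left(F \right)} = F \left(F - 2\right) = F \left(-2 + F\right)$)
$s{\left(L,X \right)} = - \frac{1}{27}$ ($s{\left(L,X \right)} = - \frac{1}{9 \left(- (-2 - 1)\right)} = - \frac{1}{9 \left(\left(-1\right) \left(-3\right)\right)} = - \frac{1}{9 \cdot 3} = \left(- \frac{1}{9}\right) \frac{1}{3} = - \frac{1}{27}$)
$Y = - \frac{3376}{27}$ ($Y = \left(-5\right)^{3} - \frac{1}{27} = -125 - \frac{1}{27} = - \frac{3376}{27} \approx -125.04$)
$Y^{4} = \left(- \frac{3376}{27}\right)^{4} = \frac{129900179685376}{531441}$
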